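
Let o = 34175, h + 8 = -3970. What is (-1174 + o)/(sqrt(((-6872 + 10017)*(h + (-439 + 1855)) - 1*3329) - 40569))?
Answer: -33001*I*sqrt(2025347)/4050694 ≈ -11.594*I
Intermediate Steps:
h = -3978 (h = -8 - 3970 = -3978)
(-1174 + o)/(sqrt(((-6872 + 10017)*(h + (-439 + 1855)) - 1*3329) - 40569)) = (-1174 + 34175)/(sqrt(((-6872 + 10017)*(-3978 + (-439 + 1855)) - 1*3329) - 40569)) = 33001/(sqrt((3145*(-3978 + 1416) - 3329) - 40569)) = 33001/(sqrt((3145*(-2562) - 3329) - 40569)) = 33001/(sqrt((-8057490 - 3329) - 40569)) = 33001/(sqrt(-8060819 - 40569)) = 33001/(sqrt(-8101388)) = 33001/((2*I*sqrt(2025347))) = 33001*(-I*sqrt(2025347)/4050694) = -33001*I*sqrt(2025347)/4050694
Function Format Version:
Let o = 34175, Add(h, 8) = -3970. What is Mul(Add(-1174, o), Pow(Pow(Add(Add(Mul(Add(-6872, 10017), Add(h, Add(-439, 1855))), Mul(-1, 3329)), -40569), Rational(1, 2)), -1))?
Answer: Mul(Rational(-33001, 4050694), I, Pow(2025347, Rational(1, 2))) ≈ Mul(-11.594, I)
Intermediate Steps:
h = -3978 (h = Add(-8, -3970) = -3978)
Mul(Add(-1174, o), Pow(Pow(Add(Add(Mul(Add(-6872, 10017), Add(h, Add(-439, 1855))), Mul(-1, 3329)), -40569), Rational(1, 2)), -1)) = Mul(Add(-1174, 34175), Pow(Pow(Add(Add(Mul(Add(-6872, 10017), Add(-3978, Add(-439, 1855))), Mul(-1, 3329)), -40569), Rational(1, 2)), -1)) = Mul(33001, Pow(Pow(Add(Add(Mul(3145, Add(-3978, 1416)), -3329), -40569), Rational(1, 2)), -1)) = Mul(33001, Pow(Pow(Add(Add(Mul(3145, -2562), -3329), -40569), Rational(1, 2)), -1)) = Mul(33001, Pow(Pow(Add(Add(-8057490, -3329), -40569), Rational(1, 2)), -1)) = Mul(33001, Pow(Pow(Add(-8060819, -40569), Rational(1, 2)), -1)) = Mul(33001, Pow(Pow(-8101388, Rational(1, 2)), -1)) = Mul(33001, Pow(Mul(2, I, Pow(2025347, Rational(1, 2))), -1)) = Mul(33001, Mul(Rational(-1, 4050694), I, Pow(2025347, Rational(1, 2)))) = Mul(Rational(-33001, 4050694), I, Pow(2025347, Rational(1, 2)))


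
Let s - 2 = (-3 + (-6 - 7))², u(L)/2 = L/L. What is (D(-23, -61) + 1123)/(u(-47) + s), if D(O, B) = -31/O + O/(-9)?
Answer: 233269/53820 ≈ 4.3342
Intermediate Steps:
u(L) = 2 (u(L) = 2*(L/L) = 2*1 = 2)
D(O, B) = -31/O - O/9 (D(O, B) = -31/O + O*(-⅑) = -31/O - O/9)
s = 258 (s = 2 + (-3 + (-6 - 7))² = 2 + (-3 - 13)² = 2 + (-16)² = 2 + 256 = 258)
(D(-23, -61) + 1123)/(u(-47) + s) = ((-31/(-23) - ⅑*(-23)) + 1123)/(2 + 258) = ((-31*(-1/23) + 23/9) + 1123)/260 = ((31/23 + 23/9) + 1123)*(1/260) = (808/207 + 1123)*(1/260) = (233269/207)*(1/260) = 233269/53820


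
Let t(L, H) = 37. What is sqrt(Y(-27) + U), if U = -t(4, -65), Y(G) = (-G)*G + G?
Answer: I*sqrt(793) ≈ 28.16*I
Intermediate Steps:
Y(G) = G - G**2 (Y(G) = -G**2 + G = G - G**2)
U = -37 (U = -1*37 = -37)
sqrt(Y(-27) + U) = sqrt(-27*(1 - 1*(-27)) - 37) = sqrt(-27*(1 + 27) - 37) = sqrt(-27*28 - 37) = sqrt(-756 - 37) = sqrt(-793) = I*sqrt(793)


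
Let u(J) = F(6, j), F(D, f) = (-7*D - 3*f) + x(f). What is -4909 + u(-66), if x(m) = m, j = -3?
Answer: -4945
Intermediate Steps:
F(D, f) = -7*D - 2*f (F(D, f) = (-7*D - 3*f) + f = -7*D - 2*f)
u(J) = -36 (u(J) = -7*6 - 2*(-3) = -42 + 6 = -36)
-4909 + u(-66) = -4909 - 36 = -4945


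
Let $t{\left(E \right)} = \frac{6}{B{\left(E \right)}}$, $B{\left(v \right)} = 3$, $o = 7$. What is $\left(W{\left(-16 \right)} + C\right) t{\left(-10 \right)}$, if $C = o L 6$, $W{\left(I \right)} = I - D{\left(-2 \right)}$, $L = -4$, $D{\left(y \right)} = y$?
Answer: $-364$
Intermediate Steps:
$W{\left(I \right)} = 2 + I$ ($W{\left(I \right)} = I - -2 = I + 2 = 2 + I$)
$C = -168$ ($C = 7 \left(-4\right) 6 = \left(-28\right) 6 = -168$)
$t{\left(E \right)} = 2$ ($t{\left(E \right)} = \frac{6}{3} = 6 \cdot \frac{1}{3} = 2$)
$\left(W{\left(-16 \right)} + C\right) t{\left(-10 \right)} = \left(\left(2 - 16\right) - 168\right) 2 = \left(-14 - 168\right) 2 = \left(-182\right) 2 = -364$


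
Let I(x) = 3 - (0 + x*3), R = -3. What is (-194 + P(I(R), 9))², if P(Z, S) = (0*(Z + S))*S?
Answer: 37636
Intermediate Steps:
I(x) = 3 - 3*x (I(x) = 3 - (0 + 3*x) = 3 - 3*x)
P(Z, S) = 0 (P(Z, S) = (0*(S + Z))*S = 0*S = 0)
(-194 + P(I(R), 9))² = (-194 + 0)² = (-194)² = 37636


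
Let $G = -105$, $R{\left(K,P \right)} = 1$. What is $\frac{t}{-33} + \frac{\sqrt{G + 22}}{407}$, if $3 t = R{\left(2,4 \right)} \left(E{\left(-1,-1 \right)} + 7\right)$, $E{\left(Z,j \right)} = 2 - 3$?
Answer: $- \frac{2}{33} + \frac{i \sqrt{83}}{407} \approx -0.060606 + 0.022384 i$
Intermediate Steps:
$E{\left(Z,j \right)} = -1$
$t = 2$ ($t = \frac{1 \left(-1 + 7\right)}{3} = \frac{1 \cdot 6}{3} = \frac{1}{3} \cdot 6 = 2$)
$\frac{t}{-33} + \frac{\sqrt{G + 22}}{407} = \frac{2}{-33} + \frac{\sqrt{-105 + 22}}{407} = 2 \left(- \frac{1}{33}\right) + \sqrt{-83} \cdot \frac{1}{407} = - \frac{2}{33} + i \sqrt{83} \cdot \frac{1}{407} = - \frac{2}{33} + \frac{i \sqrt{83}}{407}$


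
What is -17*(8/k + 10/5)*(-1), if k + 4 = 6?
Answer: 102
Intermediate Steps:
k = 2 (k = -4 + 6 = 2)
-17*(8/k + 10/5)*(-1) = -17*(8/2 + 10/5)*(-1) = -17*(8*(½) + 10*(⅕))*(-1) = -17*(4 + 2)*(-1) = -17*6*(-1) = -102*(-1) = 102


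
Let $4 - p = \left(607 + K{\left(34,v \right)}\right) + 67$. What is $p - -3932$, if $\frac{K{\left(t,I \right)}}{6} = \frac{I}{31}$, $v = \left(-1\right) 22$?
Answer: $\frac{101254}{31} \approx 3266.3$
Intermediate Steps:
$v = -22$
$K{\left(t,I \right)} = \frac{6 I}{31}$ ($K{\left(t,I \right)} = 6 \frac{I}{31} = \frac{6 I}{31}$)
$p = - \frac{20638}{31}$ ($p = 4 - \left(\left(607 + \frac{6}{31} \left(-22\right)\right) + 67\right) = 4 - \left(\left(607 - \frac{132}{31}\right) + 67\right) = 4 - \left(\frac{18685}{31} + 67\right) = 4 - \frac{20762}{31} = - \frac{20638}{31} \approx -665.74$)
$p - -3932 = - \frac{20638}{31} - -3932 = - \frac{20638}{31} + 3932 = \frac{101254}{31}$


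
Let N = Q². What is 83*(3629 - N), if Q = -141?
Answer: -1348916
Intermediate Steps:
N = 19881 (N = (-141)² = 19881)
83*(3629 - N) = 83*(3629 - 1*19881) = 83*(3629 - 19881) = 83*(-16252) = -1348916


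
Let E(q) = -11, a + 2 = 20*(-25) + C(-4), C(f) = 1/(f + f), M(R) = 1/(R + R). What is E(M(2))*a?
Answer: 44187/8 ≈ 5523.4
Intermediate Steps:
M(R) = 1/(2*R)
C(f) = 1/(2*f)
a = -4017/8 (a = -2 + (20*(-25) + (½)/(-4)) = -2 + (-500 + (½)*(-¼)) = -2 + (-500 - ⅛) = -2 - 4001/8 = -4017/8 ≈ -502.13)
E(M(2))*a = -11*(-4017/8) = 44187/8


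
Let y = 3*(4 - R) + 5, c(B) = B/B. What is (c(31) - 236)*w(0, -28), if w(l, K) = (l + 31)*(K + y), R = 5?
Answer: 189410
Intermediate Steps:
c(B) = 1
y = 2 (y = 3*(4 - 1*5) + 5 = 3*(4 - 5) + 5 = 3*(-1) + 5 = -3 + 5 = 2)
w(l, K) = (2 + K)*(31 + l) (w(l, K) = (l + 31)*(K + 2) = (31 + l)*(2 + K) = (2 + K)*(31 + l))
(c(31) - 236)*w(0, -28) = (1 - 236)*(62 + 2*0 + 31*(-28) - 28*0) = -235*(62 + 0 - 868 + 0) = -235*(-806) = 189410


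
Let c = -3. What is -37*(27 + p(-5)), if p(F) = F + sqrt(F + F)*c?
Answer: -814 + 111*I*sqrt(10) ≈ -814.0 + 351.01*I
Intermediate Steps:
p(F) = F - 3*sqrt(2)*sqrt(F) (p(F) = F + sqrt(F + F)*(-3) = F + sqrt(2*F)*(-3) = F + (sqrt(2)*sqrt(F))*(-3) = F - 3*sqrt(2)*sqrt(F))
-37*(27 + p(-5)) = -37*(27 + (-5 - 3*sqrt(2)*sqrt(-5))) = -37*(27 + (-5 - 3*sqrt(2)*I*sqrt(5))) = -37*(27 + (-5 - 3*I*sqrt(10))) = -37*(22 - 3*I*sqrt(10)) = -814 + 111*I*sqrt(10)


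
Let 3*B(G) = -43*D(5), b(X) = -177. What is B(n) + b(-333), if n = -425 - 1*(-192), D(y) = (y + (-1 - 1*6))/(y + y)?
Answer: -2612/15 ≈ -174.13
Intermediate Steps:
D(y) = (-7 + y)/(2*y) (D(y) = (y + (-1 - 6))/((2*y)) = (y - 7)*(1/(2*y)) = (-7 + y)*(1/(2*y)) = (-7 + y)/(2*y))
n = -233 (n = -425 + 192 = -233)
B(G) = 43/15 (B(G) = (-43*(-7 + 5)/(2*5))/3 = (-43*(-2)/(2*5))/3 = (-43*(-⅕))/3 = (⅓)*(43/5) = 43/15)
B(n) + b(-333) = 43/15 - 177 = -2612/15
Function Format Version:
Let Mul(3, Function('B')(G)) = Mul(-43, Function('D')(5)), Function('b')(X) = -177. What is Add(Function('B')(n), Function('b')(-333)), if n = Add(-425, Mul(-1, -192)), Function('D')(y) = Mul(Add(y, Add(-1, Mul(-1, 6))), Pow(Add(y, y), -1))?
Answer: Rational(-2612, 15) ≈ -174.13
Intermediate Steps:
Function('D')(y) = Mul(Rational(1, 2), Pow(y, -1), Add(-7, y)) (Function('D')(y) = Mul(Add(y, Add(-1, -6)), Pow(Mul(2, y), -1)) = Mul(Add(y, -7), Mul(Rational(1, 2), Pow(y, -1))) = Mul(Add(-7, y), Mul(Rational(1, 2), Pow(y, -1))) = Mul(Rational(1, 2), Pow(y, -1), Add(-7, y)))
n = -233 (n = Add(-425, 192) = -233)
Function('B')(G) = Rational(43, 15) (Function('B')(G) = Mul(Rational(1, 3), Mul(-43, Mul(Rational(1, 2), Pow(5, -1), Add(-7, 5)))) = Mul(Rational(1, 3), Mul(-43, Mul(Rational(1, 2), Rational(1, 5), -2))) = Mul(Rational(1, 3), Mul(-43, Rational(-1, 5))) = Mul(Rational(1, 3), Rational(43, 5)) = Rational(43, 15))
Add(Function('B')(n), Function('b')(-333)) = Add(Rational(43, 15), -177) = Rational(-2612, 15)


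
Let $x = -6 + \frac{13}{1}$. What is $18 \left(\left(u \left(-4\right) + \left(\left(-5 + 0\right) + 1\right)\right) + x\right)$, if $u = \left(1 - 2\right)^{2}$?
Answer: $-18$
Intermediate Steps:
$u = 1$ ($u = \left(-1\right)^{2} = 1$)
$x = 7$ ($x = -6 + 13 \cdot 1 = -6 + 13 = 7$)
$18 \left(\left(u \left(-4\right) + \left(\left(-5 + 0\right) + 1\right)\right) + x\right) = 18 \left(\left(1 \left(-4\right) + \left(\left(-5 + 0\right) + 1\right)\right) + 7\right) = 18 \left(\left(-4 + \left(-5 + 1\right)\right) + 7\right) = 18 \left(\left(-4 - 4\right) + 7\right) = 18 \left(-8 + 7\right) = 18 \left(-1\right) = -18$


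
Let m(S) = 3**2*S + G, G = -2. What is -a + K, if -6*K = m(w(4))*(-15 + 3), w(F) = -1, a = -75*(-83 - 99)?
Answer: -13672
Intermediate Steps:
a = 13650 (a = -75*(-182) = 13650)
m(S) = -2 + 9*S (m(S) = 3**2*S - 2 = 9*S - 2 = -2 + 9*S)
K = -22 (K = -(-2 + 9*(-1))*(-15 + 3)/6 = -(-2 - 9)*(-12)/6 = -(-11)*(-12)/6 = -1/6*132 = -22)
-a + K = -1*13650 - 22 = -13650 - 22 = -13672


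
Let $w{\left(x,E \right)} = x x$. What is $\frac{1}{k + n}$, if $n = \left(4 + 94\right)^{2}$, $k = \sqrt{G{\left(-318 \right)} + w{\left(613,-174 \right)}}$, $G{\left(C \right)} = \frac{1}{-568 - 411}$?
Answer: $\frac{4701158}{44965982507} - \frac{5 \sqrt{14406096606}}{89931965014} \approx 9.7876 \cdot 10^{-5}$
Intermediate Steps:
$w{\left(x,E \right)} = x^{2}$
$G{\left(C \right)} = - \frac{1}{979}$ ($G{\left(C \right)} = \frac{1}{-979} = - \frac{1}{979}$)
$k = \frac{5 \sqrt{14406096606}}{979}$ ($k = \sqrt{- \frac{1}{979} + 613^{2}} = \sqrt{- \frac{1}{979} + 375769} = \sqrt{\frac{367877850}{979}} = \frac{5 \sqrt{14406096606}}{979} \approx 613.0$)
$n = 9604$ ($n = 98^{2} = 9604$)
$\frac{1}{k + n} = \frac{1}{\frac{5 \sqrt{14406096606}}{979} + 9604} = \frac{1}{9604 + \frac{5 \sqrt{14406096606}}{979}}$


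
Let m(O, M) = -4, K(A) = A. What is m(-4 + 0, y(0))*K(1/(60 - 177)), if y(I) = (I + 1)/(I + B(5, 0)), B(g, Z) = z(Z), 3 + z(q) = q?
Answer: 4/117 ≈ 0.034188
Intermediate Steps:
z(q) = -3 + q
B(g, Z) = -3 + Z
y(I) = (1 + I)/(-3 + I) (y(I) = (I + 1)/(I + (-3 + 0)) = (1 + I)/(I - 3) = (1 + I)/(-3 + I))
m(-4 + 0, y(0))*K(1/(60 - 177)) = -4/(60 - 177) = -4/(-117) = -4*(-1/117) = 4/117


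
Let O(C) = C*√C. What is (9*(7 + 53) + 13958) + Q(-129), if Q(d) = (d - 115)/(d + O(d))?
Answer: 121565852/8385 - 122*I*√129/8385 ≈ 14498.0 - 0.16525*I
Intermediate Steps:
O(C) = C^(3/2)
Q(d) = (-115 + d)/(d + d^(3/2)) (Q(d) = (d - 115)/(d + d^(3/2)) = (-115 + d)/(d + d^(3/2)))
(9*(7 + 53) + 13958) + Q(-129) = (9*(7 + 53) + 13958) + (-115 - 129)/(-129 + (-129)^(3/2)) = (9*60 + 13958) - 244/(-129 - 129*I*√129) = (540 + 13958) - 244/(-129 - 129*I*√129) = 14498 - 244/(-129 - 129*I*√129)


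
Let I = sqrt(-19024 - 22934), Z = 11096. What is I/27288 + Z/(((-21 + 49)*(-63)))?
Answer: -2774/441 + I*sqrt(518)/3032 ≈ -6.2903 + 0.0075065*I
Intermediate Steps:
I = 9*I*sqrt(518) (I = sqrt(-41958) = 9*I*sqrt(518) ≈ 204.84*I)
I/27288 + Z/(((-21 + 49)*(-63))) = (9*I*sqrt(518))/27288 + 11096/(((-21 + 49)*(-63))) = (9*I*sqrt(518))*(1/27288) + 11096/((28*(-63))) = I*sqrt(518)/3032 + 11096/(-1764) = I*sqrt(518)/3032 + 11096*(-1/1764) = I*sqrt(518)/3032 - 2774/441 = -2774/441 + I*sqrt(518)/3032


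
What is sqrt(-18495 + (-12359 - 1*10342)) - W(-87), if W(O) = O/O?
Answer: -1 + 2*I*sqrt(10299) ≈ -1.0 + 202.97*I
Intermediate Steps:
W(O) = 1
sqrt(-18495 + (-12359 - 1*10342)) - W(-87) = sqrt(-18495 + (-12359 - 1*10342)) - 1*1 = sqrt(-18495 + (-12359 - 10342)) - 1 = sqrt(-18495 - 22701) - 1 = sqrt(-41196) - 1 = 2*I*sqrt(10299) - 1 = -1 + 2*I*sqrt(10299)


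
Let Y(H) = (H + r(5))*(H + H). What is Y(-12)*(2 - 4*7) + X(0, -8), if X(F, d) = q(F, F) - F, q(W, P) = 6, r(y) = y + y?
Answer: -1242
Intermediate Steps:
r(y) = 2*y
Y(H) = 2*H*(10 + H) (Y(H) = (H + 2*5)*(H + H) = (H + 10)*(2*H) = (10 + H)*(2*H) = 2*H*(10 + H))
X(F, d) = 6 - F
Y(-12)*(2 - 4*7) + X(0, -8) = (2*(-12)*(10 - 12))*(2 - 4*7) + (6 - 1*0) = (2*(-12)*(-2))*(2 - 28) + (6 + 0) = 48*(-26) + 6 = -1248 + 6 = -1242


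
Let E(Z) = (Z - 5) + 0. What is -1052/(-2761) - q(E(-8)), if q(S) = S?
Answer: 36945/2761 ≈ 13.381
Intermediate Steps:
E(Z) = -5 + Z (E(Z) = (-5 + Z) + 0 = -5 + Z)
-1052/(-2761) - q(E(-8)) = -1052/(-2761) - (-5 - 8) = -1052*(-1/2761) - 1*(-13) = 1052/2761 + 13 = 36945/2761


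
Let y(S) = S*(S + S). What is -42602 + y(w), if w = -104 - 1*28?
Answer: -7754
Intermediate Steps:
w = -132 (w = -104 - 28 = -132)
y(S) = 2*S² (y(S) = S*(2*S) = 2*S²)
-42602 + y(w) = -42602 + 2*(-132)² = -42602 + 2*17424 = -42602 + 34848 = -7754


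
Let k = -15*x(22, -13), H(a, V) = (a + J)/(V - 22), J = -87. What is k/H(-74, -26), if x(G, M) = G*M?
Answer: 205920/161 ≈ 1279.0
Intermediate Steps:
H(a, V) = (-87 + a)/(-22 + V) (H(a, V) = (a - 87)/(V - 22) = (-87 + a)/(-22 + V))
k = 4290 (k = -330*(-13) = -15*(-286) = 4290)
k/H(-74, -26) = 4290/(((-87 - 74)/(-22 - 26))) = 4290/((-161/(-48))) = 4290/((-1/48*(-161))) = 4290/(161/48) = 4290*(48/161) = 205920/161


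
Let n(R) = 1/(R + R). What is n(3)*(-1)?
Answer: -⅙ ≈ -0.16667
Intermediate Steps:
n(R) = 1/(2*R)
n(3)*(-1) = ((½)/3)*(-1) = ((½)*(⅓))*(-1) = (⅙)*(-1) = -⅙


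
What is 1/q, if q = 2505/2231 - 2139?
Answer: -2231/4769604 ≈ -0.00046775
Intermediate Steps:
q = -4769604/2231 (q = 2505*(1/2231) - 2139 = 2505/2231 - 2139 = -4769604/2231 ≈ -2137.9)
1/q = 1/(-4769604/2231) = -2231/4769604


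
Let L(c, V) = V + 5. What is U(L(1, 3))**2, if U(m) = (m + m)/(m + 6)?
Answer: 64/49 ≈ 1.3061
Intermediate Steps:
L(c, V) = 5 + V
U(m) = 2*m/(6 + m) (U(m) = (2*m)/(6 + m) = 2*m/(6 + m))
U(L(1, 3))**2 = (2*(5 + 3)/(6 + (5 + 3)))**2 = (2*8/(6 + 8))**2 = (2*8/14)**2 = (2*8*(1/14))**2 = (8/7)**2 = 64/49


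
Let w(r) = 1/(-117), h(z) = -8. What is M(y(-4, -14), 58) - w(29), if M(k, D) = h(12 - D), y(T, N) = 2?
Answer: -935/117 ≈ -7.9915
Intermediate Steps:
w(r) = -1/117
M(k, D) = -8
M(y(-4, -14), 58) - w(29) = -8 - 1*(-1/117) = -8 + 1/117 = -935/117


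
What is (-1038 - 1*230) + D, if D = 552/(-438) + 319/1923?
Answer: -178154201/140379 ≈ -1269.1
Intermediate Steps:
D = -153629/140379 (D = 552*(-1/438) + 319*(1/1923) = -92/73 + 319/1923 = -153629/140379 ≈ -1.0944)
(-1038 - 1*230) + D = (-1038 - 1*230) - 153629/140379 = (-1038 - 230) - 153629/140379 = -1268 - 153629/140379 = -178154201/140379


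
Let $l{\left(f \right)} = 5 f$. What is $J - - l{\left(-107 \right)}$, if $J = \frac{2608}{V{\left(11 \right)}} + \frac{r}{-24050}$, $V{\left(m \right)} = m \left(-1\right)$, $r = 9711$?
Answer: $- \frac{15720267}{20350} \approx -772.5$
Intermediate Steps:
$V{\left(m \right)} = - m$
$J = - \frac{4833017}{20350}$ ($J = \frac{2608}{\left(-1\right) 11} + \frac{9711}{-24050} = \frac{2608}{-11} + 9711 \left(- \frac{1}{24050}\right) = 2608 \left(- \frac{1}{11}\right) - \frac{747}{1850} = - \frac{2608}{11} - \frac{747}{1850} = - \frac{4833017}{20350} \approx -237.49$)
$J - - l{\left(-107 \right)} = - \frac{4833017}{20350} - - 5 \left(-107\right) = - \frac{4833017}{20350} - \left(-1\right) \left(-535\right) = - \frac{4833017}{20350} - 535 = - \frac{15720267}{20350}$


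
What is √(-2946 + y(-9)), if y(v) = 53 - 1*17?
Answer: I*√2910 ≈ 53.944*I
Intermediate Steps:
y(v) = 36 (y(v) = 53 - 17 = 36)
√(-2946 + y(-9)) = √(-2946 + 36) = √(-2910) = I*√2910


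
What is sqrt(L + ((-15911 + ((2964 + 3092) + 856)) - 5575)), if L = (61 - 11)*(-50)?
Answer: I*sqrt(17074) ≈ 130.67*I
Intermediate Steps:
L = -2500 (L = 50*(-50) = -2500)
sqrt(L + ((-15911 + ((2964 + 3092) + 856)) - 5575)) = sqrt(-2500 + ((-15911 + ((2964 + 3092) + 856)) - 5575)) = sqrt(-2500 + ((-15911 + (6056 + 856)) - 5575)) = sqrt(-2500 + ((-15911 + 6912) - 5575)) = sqrt(-2500 + (-8999 - 5575)) = sqrt(-2500 - 14574) = sqrt(-17074) = I*sqrt(17074)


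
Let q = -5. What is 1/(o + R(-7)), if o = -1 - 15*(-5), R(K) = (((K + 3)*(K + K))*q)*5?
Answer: -1/1326 ≈ -0.00075415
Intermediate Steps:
R(K) = -50*K*(3 + K) (R(K) = (((K + 3)*(K + K))*(-5))*5 = (((3 + K)*(2*K))*(-5))*5 = ((2*K*(3 + K))*(-5))*5 = -10*K*(3 + K)*5 = -50*K*(3 + K))
o = 74 (o = -1 + 75 = 74)
1/(o + R(-7)) = 1/(74 - 50*(-7)*(3 - 7)) = 1/(74 - 50*(-7)*(-4)) = 1/(74 - 1400) = 1/(-1326) = -1/1326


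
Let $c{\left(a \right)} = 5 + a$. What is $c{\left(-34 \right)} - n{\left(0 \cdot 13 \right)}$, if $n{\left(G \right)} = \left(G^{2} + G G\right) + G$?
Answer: $-29$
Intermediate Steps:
$n{\left(G \right)} = G + 2 G^{2}$ ($n{\left(G \right)} = \left(G^{2} + G^{2}\right) + G = 2 G^{2} + G = G + 2 G^{2}$)
$c{\left(-34 \right)} - n{\left(0 \cdot 13 \right)} = \left(5 - 34\right) - 0 \cdot 13 \left(1 + 2 \cdot 0 \cdot 13\right) = -29 - 0 \left(1 + 2 \cdot 0\right) = -29 - 0 \left(1 + 0\right) = -29 - 0 \cdot 1 = -29 - 0 = -29 + 0 = -29$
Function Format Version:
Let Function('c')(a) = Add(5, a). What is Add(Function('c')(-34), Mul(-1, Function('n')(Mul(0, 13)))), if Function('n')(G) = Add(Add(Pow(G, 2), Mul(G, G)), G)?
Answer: -29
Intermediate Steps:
Function('n')(G) = Add(G, Mul(2, Pow(G, 2))) (Function('n')(G) = Add(Add(Pow(G, 2), Pow(G, 2)), G) = Add(Mul(2, Pow(G, 2)), G) = Add(G, Mul(2, Pow(G, 2))))
Add(Function('c')(-34), Mul(-1, Function('n')(Mul(0, 13)))) = Add(Add(5, -34), Mul(-1, Mul(Mul(0, 13), Add(1, Mul(2, Mul(0, 13)))))) = Add(-29, Mul(-1, Mul(0, Add(1, Mul(2, 0))))) = Add(-29, Mul(-1, Mul(0, Add(1, 0)))) = Add(-29, Mul(-1, Mul(0, 1))) = Add(-29, Mul(-1, 0)) = Add(-29, 0) = -29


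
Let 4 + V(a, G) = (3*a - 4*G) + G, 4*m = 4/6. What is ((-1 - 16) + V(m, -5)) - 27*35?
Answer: -1901/2 ≈ -950.50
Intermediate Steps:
m = 1/6 (m = (4/6)/4 = (4*(1/6))/4 = (1/4)*(2/3) = 1/6 ≈ 0.16667)
V(a, G) = -4 - 3*G + 3*a (V(a, G) = -4 + ((3*a - 4*G) + G) = -4 + ((-4*G + 3*a) + G) = -4 + (-3*G + 3*a) = -4 - 3*G + 3*a)
((-1 - 16) + V(m, -5)) - 27*35 = ((-1 - 16) + (-4 - 3*(-5) + 3*(1/6))) - 27*35 = (-17 + (-4 + 15 + 1/2)) - 945 = (-17 + 23/2) - 945 = -11/2 - 945 = -1901/2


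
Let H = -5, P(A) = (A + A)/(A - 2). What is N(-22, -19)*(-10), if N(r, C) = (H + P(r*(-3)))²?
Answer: -11045/128 ≈ -86.289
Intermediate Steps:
P(A) = 2*A/(-2 + A) (P(A) = (2*A)/(-2 + A) = 2*A/(-2 + A))
N(r, C) = (-5 - 6*r/(-2 - 3*r))² (N(r, C) = (-5 + 2*(r*(-3))/(-2 + r*(-3)))² = (-5 + 2*(-3*r)/(-2 - 3*r))² = (-5 - 6*r/(-2 - 3*r))²)
N(-22, -19)*(-10) = ((10 + 9*(-22))²/(2 + 3*(-22))²)*(-10) = ((10 - 198)²/(2 - 66)²)*(-10) = ((-188)²/(-64)²)*(-10) = ((1/4096)*35344)*(-10) = (2209/256)*(-10) = -11045/128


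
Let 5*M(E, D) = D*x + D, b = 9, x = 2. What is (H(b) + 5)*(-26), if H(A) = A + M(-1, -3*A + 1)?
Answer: 208/5 ≈ 41.600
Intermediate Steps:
M(E, D) = 3*D/5 (M(E, D) = (D*2 + D)/5 = (2*D + D)/5 = (3*D)/5 = 3*D/5)
H(A) = 3/5 - 4*A/5 (H(A) = A + 3*(-3*A + 1)/5 = A + 3*(1 - 3*A)/5 = A + (3/5 - 9*A/5) = 3/5 - 4*A/5)
(H(b) + 5)*(-26) = ((3/5 - 4/5*9) + 5)*(-26) = ((3/5 - 36/5) + 5)*(-26) = (-33/5 + 5)*(-26) = -8/5*(-26) = 208/5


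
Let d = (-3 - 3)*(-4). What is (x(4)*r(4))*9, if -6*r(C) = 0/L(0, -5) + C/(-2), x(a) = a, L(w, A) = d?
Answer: 12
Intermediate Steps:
d = 24 (d = -6*(-4) = 24)
L(w, A) = 24
r(C) = C/12 (r(C) = -(0/24 + C/(-2))/6 = -(0*(1/24) + C*(-½))/6 = -(0 - C/2)/6 = -(-1)*C/12 = C/12)
(x(4)*r(4))*9 = (4*((1/12)*4))*9 = (4*(⅓))*9 = (4/3)*9 = 12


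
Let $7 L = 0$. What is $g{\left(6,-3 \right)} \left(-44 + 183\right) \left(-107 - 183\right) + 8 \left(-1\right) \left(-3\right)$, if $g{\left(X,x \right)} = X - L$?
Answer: $-241836$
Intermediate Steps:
$L = 0$ ($L = \frac{1}{7} \cdot 0 = 0$)
$g{\left(X,x \right)} = X$ ($g{\left(X,x \right)} = X - 0 = X + 0 = X$)
$g{\left(6,-3 \right)} \left(-44 + 183\right) \left(-107 - 183\right) + 8 \left(-1\right) \left(-3\right) = 6 \left(-44 + 183\right) \left(-107 - 183\right) + 8 \left(-1\right) \left(-3\right) = 6 \cdot 139 \left(-290\right) - -24 = 6 \left(-40310\right) + 24 = -241860 + 24 = -241836$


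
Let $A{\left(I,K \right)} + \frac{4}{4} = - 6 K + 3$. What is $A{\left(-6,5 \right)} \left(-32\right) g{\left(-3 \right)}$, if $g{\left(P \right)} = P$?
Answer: $-2688$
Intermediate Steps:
$A{\left(I,K \right)} = 2 - 6 K$ ($A{\left(I,K \right)} = -1 - \left(-3 + 6 K\right) = 2 - 6 K$)
$A{\left(-6,5 \right)} \left(-32\right) g{\left(-3 \right)} = \left(2 - 30\right) \left(-32\right) \left(-3\right) = \left(-28\right) \left(-32\right) \left(-3\right) = 896 \left(-3\right) = -2688$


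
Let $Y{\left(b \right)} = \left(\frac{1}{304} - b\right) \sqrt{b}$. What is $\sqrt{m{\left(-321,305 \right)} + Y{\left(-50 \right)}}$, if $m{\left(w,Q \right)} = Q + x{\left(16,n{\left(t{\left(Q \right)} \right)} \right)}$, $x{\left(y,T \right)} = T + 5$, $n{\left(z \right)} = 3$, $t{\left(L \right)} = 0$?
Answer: $\frac{\sqrt{1807888 + 1444095 i \sqrt{2}}}{76} \approx 19.814 + 8.9223 i$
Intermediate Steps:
$x{\left(y,T \right)} = 5 + T$
$m{\left(w,Q \right)} = 8 + Q$ ($m{\left(w,Q \right)} = Q + \left(5 + 3\right) = Q + 8 = 8 + Q$)
$Y{\left(b \right)} = \sqrt{b} \left(\frac{1}{304} - b\right)$ ($Y{\left(b \right)} = \left(\frac{1}{304} - b\right) \sqrt{b} = \sqrt{b} \left(\frac{1}{304} - b\right)$)
$\sqrt{m{\left(-321,305 \right)} + Y{\left(-50 \right)}} = \sqrt{\left(8 + 305\right) + \sqrt{-50} \left(\frac{1}{304} - -50\right)} = \sqrt{313 + 5 i \sqrt{2} \left(\frac{1}{304} + 50\right)} = \sqrt{313 + 5 i \sqrt{2} \cdot \frac{15201}{304}} = \sqrt{313 + \frac{76005 i \sqrt{2}}{304}}$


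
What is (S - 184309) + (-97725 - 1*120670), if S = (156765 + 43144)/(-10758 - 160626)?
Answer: -69017222245/171384 ≈ -4.0271e+5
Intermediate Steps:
S = -199909/171384 (S = 199909/(-171384) = 199909*(-1/171384) = -199909/171384 ≈ -1.1664)
(S - 184309) + (-97725 - 1*120670) = (-199909/171384 - 184309) + (-97725 - 1*120670) = -31587813565/171384 + (-97725 - 120670) = -31587813565/171384 - 218395 = -69017222245/171384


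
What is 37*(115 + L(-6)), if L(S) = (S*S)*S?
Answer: -3737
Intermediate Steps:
L(S) = S³ (L(S) = S²*S = S³)
37*(115 + L(-6)) = 37*(115 + (-6)³) = 37*(115 - 216) = 37*(-101) = -3737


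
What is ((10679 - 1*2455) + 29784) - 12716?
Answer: 25292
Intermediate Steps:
((10679 - 1*2455) + 29784) - 12716 = ((10679 - 2455) + 29784) - 12716 = (8224 + 29784) - 12716 = 38008 - 12716 = 25292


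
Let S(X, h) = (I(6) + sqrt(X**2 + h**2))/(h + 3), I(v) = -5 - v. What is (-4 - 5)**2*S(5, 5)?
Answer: -891/8 + 405*sqrt(2)/8 ≈ -39.780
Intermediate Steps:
S(X, h) = (-11 + sqrt(X**2 + h**2))/(3 + h) (S(X, h) = ((-5 - 1*6) + sqrt(X**2 + h**2))/(h + 3) = ((-5 - 6) + sqrt(X**2 + h**2))/(3 + h) = (-11 + sqrt(X**2 + h**2))/(3 + h))
(-4 - 5)**2*S(5, 5) = (-4 - 5)**2*((-11 + sqrt(5**2 + 5**2))/(3 + 5)) = (-9)**2*((-11 + sqrt(25 + 25))/8) = 81*((-11 + sqrt(50))/8) = 81*((-11 + 5*sqrt(2))/8) = 81*(-11/8 + 5*sqrt(2)/8) = -891/8 + 405*sqrt(2)/8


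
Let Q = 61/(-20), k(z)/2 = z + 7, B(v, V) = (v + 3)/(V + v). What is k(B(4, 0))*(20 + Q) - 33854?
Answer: -268459/8 ≈ -33557.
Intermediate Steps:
B(v, V) = (3 + v)/(V + v)
k(z) = 14 + 2*z (k(z) = 2*(z + 7) = 2*(7 + z) = 14 + 2*z)
Q = -61/20 (Q = 61*(-1/20) = -61/20 ≈ -3.0500)
k(B(4, 0))*(20 + Q) - 33854 = (14 + 2*((3 + 4)/(0 + 4)))*(20 - 61/20) - 33854 = (14 + 2*(7/4))*(339/20) - 33854 = (14 + 7/2)*(339/20) - 33854 = (35/2)*(339/20) - 33854 = 2373/8 - 33854 = -268459/8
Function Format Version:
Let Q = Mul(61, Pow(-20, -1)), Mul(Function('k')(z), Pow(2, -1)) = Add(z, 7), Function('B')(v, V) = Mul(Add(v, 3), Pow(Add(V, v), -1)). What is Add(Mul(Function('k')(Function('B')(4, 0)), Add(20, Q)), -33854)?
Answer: Rational(-268459, 8) ≈ -33557.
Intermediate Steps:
Function('B')(v, V) = Mul(Pow(Add(V, v), -1), Add(3, v)) (Function('B')(v, V) = Mul(Add(3, v), Pow(Add(V, v), -1)) = Mul(Pow(Add(V, v), -1), Add(3, v)))
Function('k')(z) = Add(14, Mul(2, z)) (Function('k')(z) = Mul(2, Add(z, 7)) = Mul(2, Add(7, z)) = Add(14, Mul(2, z)))
Q = Rational(-61, 20) (Q = Mul(61, Rational(-1, 20)) = Rational(-61, 20) ≈ -3.0500)
Add(Mul(Function('k')(Function('B')(4, 0)), Add(20, Q)), -33854) = Add(Mul(Add(14, Mul(2, Mul(Pow(Add(0, 4), -1), Add(3, 4)))), Add(20, Rational(-61, 20))), -33854) = Add(Mul(Add(14, Mul(2, Mul(Pow(4, -1), 7))), Rational(339, 20)), -33854) = Add(Mul(Add(14, Mul(2, Mul(Rational(1, 4), 7))), Rational(339, 20)), -33854) = Add(Mul(Add(14, Mul(2, Rational(7, 4))), Rational(339, 20)), -33854) = Add(Mul(Add(14, Rational(7, 2)), Rational(339, 20)), -33854) = Add(Mul(Rational(35, 2), Rational(339, 20)), -33854) = Add(Rational(2373, 8), -33854) = Rational(-268459, 8)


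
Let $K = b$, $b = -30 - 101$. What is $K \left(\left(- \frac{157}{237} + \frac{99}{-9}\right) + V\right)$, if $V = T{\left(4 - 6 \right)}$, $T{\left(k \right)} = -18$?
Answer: $\frac{920930}{237} \approx 3885.8$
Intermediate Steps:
$b = -131$
$V = -18$
$K = -131$
$K \left(\left(- \frac{157}{237} + \frac{99}{-9}\right) + V\right) = - 131 \left(\left(- \frac{157}{237} + \frac{99}{-9}\right) - 18\right) = - 131 \left(\left(\left(-157\right) \frac{1}{237} + 99 \left(- \frac{1}{9}\right)\right) - 18\right) = - 131 \left(\left(- \frac{157}{237} - 11\right) - 18\right) = - 131 \left(- \frac{2764}{237} - 18\right) = \left(-131\right) \left(- \frac{7030}{237}\right) = \frac{920930}{237}$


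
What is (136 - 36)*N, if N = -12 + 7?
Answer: -500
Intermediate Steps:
N = -5
(136 - 36)*N = (136 - 36)*(-5) = 100*(-5) = -500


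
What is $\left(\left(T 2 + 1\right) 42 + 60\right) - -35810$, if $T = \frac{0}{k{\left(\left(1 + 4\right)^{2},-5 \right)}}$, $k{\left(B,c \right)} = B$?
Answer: $35912$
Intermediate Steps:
$T = 0$ ($T = \frac{0}{\left(1 + 4\right)^{2}} = \frac{0}{5^{2}} = \frac{0}{25} = 0 \cdot \frac{1}{25} = 0$)
$\left(\left(T 2 + 1\right) 42 + 60\right) - -35810 = \left(\left(0 \cdot 2 + 1\right) 42 + 60\right) - -35810 = \left(\left(0 + 1\right) 42 + 60\right) + 35810 = \left(1 \cdot 42 + 60\right) + 35810 = \left(42 + 60\right) + 35810 = 102 + 35810 = 35912$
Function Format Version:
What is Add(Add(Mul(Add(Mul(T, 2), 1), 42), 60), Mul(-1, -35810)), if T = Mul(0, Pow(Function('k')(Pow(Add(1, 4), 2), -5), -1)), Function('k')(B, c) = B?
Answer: 35912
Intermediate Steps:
T = 0 (T = Mul(0, Pow(Pow(Add(1, 4), 2), -1)) = Mul(0, Pow(Pow(5, 2), -1)) = Mul(0, Pow(25, -1)) = Mul(0, Rational(1, 25)) = 0)
Add(Add(Mul(Add(Mul(T, 2), 1), 42), 60), Mul(-1, -35810)) = Add(Add(Mul(Add(Mul(0, 2), 1), 42), 60), Mul(-1, -35810)) = Add(Add(Mul(Add(0, 1), 42), 60), 35810) = Add(Add(Mul(1, 42), 60), 35810) = Add(Add(42, 60), 35810) = Add(102, 35810) = 35912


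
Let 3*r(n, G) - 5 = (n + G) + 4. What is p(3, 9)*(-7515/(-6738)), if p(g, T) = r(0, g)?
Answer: 5010/1123 ≈ 4.4613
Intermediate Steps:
r(n, G) = 3 + G/3 + n/3 (r(n, G) = 5/3 + ((n + G) + 4)/3 = 5/3 + ((G + n) + 4)/3 = 5/3 + (4 + G + n)/3 = 5/3 + (4/3 + G/3 + n/3) = 3 + G/3 + n/3)
p(g, T) = 3 + g/3 (p(g, T) = 3 + g/3 + (⅓)*0 = 3 + g/3 + 0 = 3 + g/3)
p(3, 9)*(-7515/(-6738)) = (3 + (⅓)*3)*(-7515/(-6738)) = (3 + 1)*(-7515*(-1/6738)) = 4*(2505/2246) = 5010/1123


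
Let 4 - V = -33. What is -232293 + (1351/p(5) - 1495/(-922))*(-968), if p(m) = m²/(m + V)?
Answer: -28016270341/11525 ≈ -2.4309e+6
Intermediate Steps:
V = 37 (V = 4 - 1*(-33) = 4 + 33 = 37)
p(m) = m²/(37 + m) (p(m) = m²/(m + 37) = m²/(37 + m))
-232293 + (1351/p(5) - 1495/(-922))*(-968) = -232293 + (1351/((5²/(37 + 5))) - 1495/(-922))*(-968) = -232293 + (1351/((25/42)) - 1495*(-1/922))*(-968) = -232293 + (1351/((25*(1/42))) + 1495/922)*(-968) = -232293 + (1351/(25/42) + 1495/922)*(-968) = -232293 + (1351*(42/25) + 1495/922)*(-968) = -232293 + (56742/25 + 1495/922)*(-968) = -232293 + (52353499/23050)*(-968) = -232293 - 25339093516/11525 = -28016270341/11525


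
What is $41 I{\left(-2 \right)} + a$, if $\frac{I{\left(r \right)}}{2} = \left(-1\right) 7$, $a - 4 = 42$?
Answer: $-528$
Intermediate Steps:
$a = 46$ ($a = 4 + 42 = 46$)
$I{\left(r \right)} = -14$ ($I{\left(r \right)} = 2 \left(\left(-1\right) 7\right) = 2 \left(-7\right) = -14$)
$41 I{\left(-2 \right)} + a = 41 \left(-14\right) + 46 = -574 + 46 = -528$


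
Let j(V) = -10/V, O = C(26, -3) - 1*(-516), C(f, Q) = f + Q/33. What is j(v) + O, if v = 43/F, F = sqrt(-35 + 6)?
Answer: 5961/11 - 10*I*sqrt(29)/43 ≈ 541.91 - 1.2524*I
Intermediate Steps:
F = I*sqrt(29) (F = sqrt(-29) = I*sqrt(29) ≈ 5.3852*I)
C(f, Q) = f + Q/33 (C(f, Q) = f + Q*(1/33) = f + Q/33)
O = 5961/11 (O = (26 + (1/33)*(-3)) - 1*(-516) = (26 - 1/11) + 516 = 285/11 + 516 = 5961/11 ≈ 541.91)
v = -43*I*sqrt(29)/29 (v = 43/((I*sqrt(29))) = 43*(-I*sqrt(29)/29) = -43*I*sqrt(29)/29 ≈ -7.9849*I)
j(v) + O = -10*I*sqrt(29)/43 + 5961/11 = 5961/11 - 10*I*sqrt(29)/43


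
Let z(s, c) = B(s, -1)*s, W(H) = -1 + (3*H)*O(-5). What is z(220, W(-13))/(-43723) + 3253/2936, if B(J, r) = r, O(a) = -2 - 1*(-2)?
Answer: 142876839/128370728 ≈ 1.1130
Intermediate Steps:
O(a) = 0 (O(a) = -2 + 2 = 0)
W(H) = -1 (W(H) = -1 + (3*H)*0 = -1 + 0 = -1)
z(s, c) = -s
z(220, W(-13))/(-43723) + 3253/2936 = -1*220/(-43723) + 3253/2936 = -220*(-1/43723) + 3253*(1/2936) = 220/43723 + 3253/2936 = 142876839/128370728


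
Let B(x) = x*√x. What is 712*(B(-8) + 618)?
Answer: 440016 - 11392*I*√2 ≈ 4.4002e+5 - 16111.0*I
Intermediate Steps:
B(x) = x^(3/2)
712*(B(-8) + 618) = 712*((-8)^(3/2) + 618) = 712*(-16*I*√2 + 618) = 712*(618 - 16*I*√2) = 440016 - 11392*I*√2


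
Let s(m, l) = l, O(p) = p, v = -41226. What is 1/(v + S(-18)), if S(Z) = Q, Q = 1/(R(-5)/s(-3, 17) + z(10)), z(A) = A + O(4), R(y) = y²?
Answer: -263/10842421 ≈ -2.4257e-5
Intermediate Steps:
z(A) = 4 + A (z(A) = A + 4 = 4 + A)
Q = 17/263 (Q = 1/((-5)²/17 + (4 + 10)) = 1/(25*(1/17) + 14) = 1/(25/17 + 14) = 1/(263/17) = 17/263 ≈ 0.064639)
S(Z) = 17/263
1/(v + S(-18)) = 1/(-41226 + 17/263) = 1/(-10842421/263) = -263/10842421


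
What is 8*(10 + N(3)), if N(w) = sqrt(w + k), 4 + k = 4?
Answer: 80 + 8*sqrt(3) ≈ 93.856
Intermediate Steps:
k = 0 (k = -4 + 4 = 0)
N(w) = sqrt(w) (N(w) = sqrt(w + 0) = sqrt(w))
8*(10 + N(3)) = 8*(10 + sqrt(3)) = 80 + 8*sqrt(3)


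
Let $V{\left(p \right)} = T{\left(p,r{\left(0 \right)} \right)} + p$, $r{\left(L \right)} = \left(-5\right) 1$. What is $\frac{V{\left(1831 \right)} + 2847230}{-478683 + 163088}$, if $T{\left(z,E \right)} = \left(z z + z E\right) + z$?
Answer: $- \frac{48774}{2485} \approx -19.627$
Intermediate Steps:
$r{\left(L \right)} = -5$
$T{\left(z,E \right)} = z + z^{2} + E z$ ($T{\left(z,E \right)} = \left(z^{2} + E z\right) + z = z + z^{2} + E z$)
$V{\left(p \right)} = p + p \left(-4 + p\right)$ ($V{\left(p \right)} = p \left(1 - 5 + p\right) + p = p \left(-4 + p\right) + p = p + p \left(-4 + p\right)$)
$\frac{V{\left(1831 \right)} + 2847230}{-478683 + 163088} = \frac{1831 \left(-3 + 1831\right) + 2847230}{-478683 + 163088} = \frac{1831 \cdot 1828 + 2847230}{-315595} = \left(3347068 + 2847230\right) \left(- \frac{1}{315595}\right) = 6194298 \left(- \frac{1}{315595}\right) = - \frac{48774}{2485}$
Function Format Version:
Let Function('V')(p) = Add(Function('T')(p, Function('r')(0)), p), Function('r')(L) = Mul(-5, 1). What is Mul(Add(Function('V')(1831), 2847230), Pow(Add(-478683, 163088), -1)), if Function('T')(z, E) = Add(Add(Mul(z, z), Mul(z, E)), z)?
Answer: Rational(-48774, 2485) ≈ -19.627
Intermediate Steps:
Function('r')(L) = -5
Function('T')(z, E) = Add(z, Pow(z, 2), Mul(E, z)) (Function('T')(z, E) = Add(Add(Pow(z, 2), Mul(E, z)), z) = Add(z, Pow(z, 2), Mul(E, z)))
Function('V')(p) = Add(p, Mul(p, Add(-4, p))) (Function('V')(p) = Add(Mul(p, Add(1, -5, p)), p) = Add(Mul(p, Add(-4, p)), p) = Add(p, Mul(p, Add(-4, p))))
Mul(Add(Function('V')(1831), 2847230), Pow(Add(-478683, 163088), -1)) = Mul(Add(Mul(1831, Add(-3, 1831)), 2847230), Pow(Add(-478683, 163088), -1)) = Mul(Add(Mul(1831, 1828), 2847230), Pow(-315595, -1)) = Mul(Add(3347068, 2847230), Rational(-1, 315595)) = Mul(6194298, Rational(-1, 315595)) = Rational(-48774, 2485)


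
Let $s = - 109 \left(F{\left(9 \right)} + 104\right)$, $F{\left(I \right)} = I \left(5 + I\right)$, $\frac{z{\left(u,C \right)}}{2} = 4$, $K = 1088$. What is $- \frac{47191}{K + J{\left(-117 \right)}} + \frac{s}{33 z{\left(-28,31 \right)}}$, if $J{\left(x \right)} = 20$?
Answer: $- \frac{2514749}{18282} \approx -137.55$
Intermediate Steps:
$z{\left(u,C \right)} = 8$ ($z{\left(u,C \right)} = 2 \cdot 4 = 8$)
$s = -25070$ ($s = - 109 \left(9 \left(5 + 9\right) + 104\right) = - 109 \left(9 \cdot 14 + 104\right) = - 109 \left(126 + 104\right) = \left(-109\right) 230 = -25070$)
$- \frac{47191}{K + J{\left(-117 \right)}} + \frac{s}{33 z{\left(-28,31 \right)}} = - \frac{47191}{1088 + 20} - \frac{25070}{33 \cdot 8} = - \frac{47191}{1108} - \frac{25070}{264} = \left(-47191\right) \frac{1}{1108} - \frac{12535}{132} = - \frac{47191}{1108} - \frac{12535}{132} = - \frac{2514749}{18282}$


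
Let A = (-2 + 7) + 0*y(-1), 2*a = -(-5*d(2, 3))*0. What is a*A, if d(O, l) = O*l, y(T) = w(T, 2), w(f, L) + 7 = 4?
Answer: 0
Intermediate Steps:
w(f, L) = -3 (w(f, L) = -7 + 4 = -3)
y(T) = -3
a = 0 (a = (-(-10*3)*0)/2 = (-(-5*6)*0)/2 = (-(-30)*0)/2 = (-1*0)/2 = (½)*0 = 0)
A = 5 (A = (-2 + 7) + 0*(-3) = 5 + 0 = 5)
a*A = 0*5 = 0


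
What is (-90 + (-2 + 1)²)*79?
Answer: -7031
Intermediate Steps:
(-90 + (-2 + 1)²)*79 = (-90 + (-1)²)*79 = (-90 + 1)*79 = -89*79 = -7031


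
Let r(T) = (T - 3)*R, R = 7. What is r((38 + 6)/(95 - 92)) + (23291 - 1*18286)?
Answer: 15260/3 ≈ 5086.7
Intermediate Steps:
r(T) = -21 + 7*T (r(T) = (T - 3)*7 = (-3 + T)*7 = -21 + 7*T)
r((38 + 6)/(95 - 92)) + (23291 - 1*18286) = (-21 + 7*((38 + 6)/(95 - 92))) + (23291 - 1*18286) = (-21 + 7*(44/3)) + (23291 - 18286) = (-21 + 7*(44*(⅓))) + 5005 = (-21 + 7*(44/3)) + 5005 = (-21 + 308/3) + 5005 = 245/3 + 5005 = 15260/3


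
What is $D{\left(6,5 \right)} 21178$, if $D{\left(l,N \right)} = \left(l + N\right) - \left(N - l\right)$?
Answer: $254136$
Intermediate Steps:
$D{\left(l,N \right)} = 2 l$ ($D{\left(l,N \right)} = \left(N + l\right) - \left(N - l\right) = 2 l$)
$D{\left(6,5 \right)} 21178 = 2 \cdot 6 \cdot 21178 = 12 \cdot 21178 = 254136$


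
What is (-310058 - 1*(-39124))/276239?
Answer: -270934/276239 ≈ -0.98080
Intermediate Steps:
(-310058 - 1*(-39124))/276239 = (-310058 + 39124)*(1/276239) = -270934*1/276239 = -270934/276239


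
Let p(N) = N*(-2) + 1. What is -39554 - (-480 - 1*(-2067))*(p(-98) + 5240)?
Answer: -8668073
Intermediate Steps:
p(N) = 1 - 2*N (p(N) = -2*N + 1 = 1 - 2*N)
-39554 - (-480 - 1*(-2067))*(p(-98) + 5240) = -39554 - (-480 - 1*(-2067))*((1 - 2*(-98)) + 5240) = -39554 - (-480 + 2067)*((1 + 196) + 5240) = -39554 - 1587*(197 + 5240) = -39554 - 1587*5437 = -39554 - 1*8628519 = -39554 - 8628519 = -8668073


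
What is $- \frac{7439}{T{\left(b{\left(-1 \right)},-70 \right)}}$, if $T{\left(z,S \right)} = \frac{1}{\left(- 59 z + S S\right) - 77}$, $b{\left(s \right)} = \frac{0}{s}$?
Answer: $-35878297$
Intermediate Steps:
$b{\left(s \right)} = 0$
$T{\left(z,S \right)} = \frac{1}{-77 + S^{2} - 59 z}$ ($T{\left(z,S \right)} = \frac{1}{\left(- 59 z + S^{2}\right) - 77} = \frac{1}{\left(S^{2} - 59 z\right) - 77} = \frac{1}{-77 + S^{2} - 59 z}$)
$- \frac{7439}{T{\left(b{\left(-1 \right)},-70 \right)}} = - \frac{7439}{\left(-1\right) \frac{1}{77 - \left(-70\right)^{2} + 59 \cdot 0}} = - \frac{7439}{\left(-1\right) \frac{1}{77 - 4900 + 0}} = - \frac{7439}{\left(-1\right) \frac{1}{-4823}} = - \frac{7439}{\left(-1\right) \left(- \frac{1}{4823}\right)} = - 7439 \frac{1}{\frac{1}{4823}} = \left(-7439\right) 4823 = -35878297$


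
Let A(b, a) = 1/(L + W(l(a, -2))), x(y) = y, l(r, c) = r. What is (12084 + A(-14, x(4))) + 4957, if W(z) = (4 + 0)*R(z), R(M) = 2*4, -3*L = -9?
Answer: 596436/35 ≈ 17041.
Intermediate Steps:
L = 3 (L = -1/3*(-9) = 3)
R(M) = 8
W(z) = 32 (W(z) = (4 + 0)*8 = 4*8 = 32)
A(b, a) = 1/35 (A(b, a) = 1/(3 + 32) = 1/35)
(12084 + A(-14, x(4))) + 4957 = (12084 + 1/35) + 4957 = 422941/35 + 4957 = 596436/35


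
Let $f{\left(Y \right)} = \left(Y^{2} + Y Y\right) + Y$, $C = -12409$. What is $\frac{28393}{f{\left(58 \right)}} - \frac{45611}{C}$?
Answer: $\frac{661844983}{84207474} \approx 7.8597$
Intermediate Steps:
$f{\left(Y \right)} = Y + 2 Y^{2}$ ($f{\left(Y \right)} = \left(Y^{2} + Y^{2}\right) + Y = 2 Y^{2} + Y = Y + 2 Y^{2}$)
$\frac{28393}{f{\left(58 \right)}} - \frac{45611}{C} = \frac{28393}{58 \left(1 + 2 \cdot 58\right)} - \frac{45611}{-12409} = \frac{28393}{58 \left(1 + 116\right)} - - \frac{45611}{12409} = \frac{28393}{58 \cdot 117} + \frac{45611}{12409} = \frac{28393}{6786} + \frac{45611}{12409} = \frac{661844983}{84207474}$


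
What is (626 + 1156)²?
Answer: 3175524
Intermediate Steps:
(626 + 1156)² = 1782² = 3175524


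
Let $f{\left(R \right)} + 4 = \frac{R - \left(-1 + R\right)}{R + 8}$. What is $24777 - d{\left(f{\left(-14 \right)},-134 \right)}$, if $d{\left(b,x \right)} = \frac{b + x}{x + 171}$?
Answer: $\frac{5501323}{222} \approx 24781.0$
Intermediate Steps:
$f{\left(R \right)} = -4 + \frac{1}{8 + R}$ ($f{\left(R \right)} = -4 + \frac{R - \left(-1 + R\right)}{R + 8} = -4 + 1 \frac{1}{8 + R} = -4 + \frac{1}{8 + R}$)
$d{\left(b,x \right)} = \frac{b + x}{171 + x}$
$24777 - d{\left(f{\left(-14 \right)},-134 \right)} = 24777 - \frac{\frac{-31 - -56}{8 - 14} - 134}{171 - 134} = 24777 - \frac{\frac{-31 + 56}{-6} - 134}{37} = 24777 - \frac{\left(- \frac{1}{6}\right) 25 - 134}{37} = 24777 - \frac{- \frac{25}{6} - 134}{37} = 24777 - \frac{1}{37} \left(- \frac{829}{6}\right) = 24777 - - \frac{829}{222} = 24777 + \frac{829}{222} = \frac{5501323}{222}$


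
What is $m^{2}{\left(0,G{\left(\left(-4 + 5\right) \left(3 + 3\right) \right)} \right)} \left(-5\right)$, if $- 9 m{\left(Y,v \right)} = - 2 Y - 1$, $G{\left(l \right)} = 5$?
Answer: $- \frac{5}{81} \approx -0.061728$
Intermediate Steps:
$m{\left(Y,v \right)} = \frac{1}{9} + \frac{2 Y}{9}$ ($m{\left(Y,v \right)} = - \frac{- 2 Y - 1}{9} = - \frac{-1 - 2 Y}{9} = \frac{1}{9} + \frac{2 Y}{9}$)
$m^{2}{\left(0,G{\left(\left(-4 + 5\right) \left(3 + 3\right) \right)} \right)} \left(-5\right) = \left(\frac{1}{9} + \frac{2}{9} \cdot 0\right)^{2} \left(-5\right) = \left(\frac{1}{9} + 0\right)^{2} \left(-5\right) = \left(\frac{1}{9}\right)^{2} \left(-5\right) = \frac{1}{81} \left(-5\right) = - \frac{5}{81}$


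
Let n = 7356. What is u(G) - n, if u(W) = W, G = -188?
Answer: -7544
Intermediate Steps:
u(G) - n = -188 - 1*7356 = -188 - 7356 = -7544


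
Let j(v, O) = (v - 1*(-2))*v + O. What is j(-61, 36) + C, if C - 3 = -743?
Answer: 2895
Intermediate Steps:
C = -740 (C = 3 - 743 = -740)
j(v, O) = O + v*(2 + v) (j(v, O) = (v + 2)*v + O = (2 + v)*v + O = v*(2 + v) + O = O + v*(2 + v))
j(-61, 36) + C = (36 + (-61)² + 2*(-61)) - 740 = (36 + 3721 - 122) - 740 = 3635 - 740 = 2895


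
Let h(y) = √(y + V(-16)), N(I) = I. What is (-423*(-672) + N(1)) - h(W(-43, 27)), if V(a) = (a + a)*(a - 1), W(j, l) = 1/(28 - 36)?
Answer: 284257 - √8702/4 ≈ 2.8423e+5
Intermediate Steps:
W(j, l) = -⅛ (W(j, l) = 1/(-8) = -⅛)
V(a) = 2*a*(-1 + a) (V(a) = (2*a)*(-1 + a) = 2*a*(-1 + a))
h(y) = √(544 + y) (h(y) = √(y + 2*(-16)*(-1 - 16)) = √(y + 2*(-16)*(-17)) = √(y + 544) = √(544 + y))
(-423*(-672) + N(1)) - h(W(-43, 27)) = (-423*(-672) + 1) - √(544 - ⅛) = (284256 + 1) - √(4351/8) = 284257 - √8702/4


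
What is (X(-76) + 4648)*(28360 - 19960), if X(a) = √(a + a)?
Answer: 39043200 + 16800*I*√38 ≈ 3.9043e+7 + 1.0356e+5*I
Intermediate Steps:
X(a) = √2*√a (X(a) = √(2*a) = √2*√a)
(X(-76) + 4648)*(28360 - 19960) = (√2*√(-76) + 4648)*(28360 - 19960) = (√2*(2*I*√19) + 4648)*8400 = (2*I*√38 + 4648)*8400 = (4648 + 2*I*√38)*8400 = 39043200 + 16800*I*√38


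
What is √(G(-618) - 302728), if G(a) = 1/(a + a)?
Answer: 11*I*√955529661/618 ≈ 550.21*I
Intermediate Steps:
G(a) = 1/(2*a)
√(G(-618) - 302728) = √((½)/(-618) - 302728) = √((½)*(-1/618) - 302728) = √(-1/1236 - 302728) = √(-374171809/1236) = 11*I*√955529661/618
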